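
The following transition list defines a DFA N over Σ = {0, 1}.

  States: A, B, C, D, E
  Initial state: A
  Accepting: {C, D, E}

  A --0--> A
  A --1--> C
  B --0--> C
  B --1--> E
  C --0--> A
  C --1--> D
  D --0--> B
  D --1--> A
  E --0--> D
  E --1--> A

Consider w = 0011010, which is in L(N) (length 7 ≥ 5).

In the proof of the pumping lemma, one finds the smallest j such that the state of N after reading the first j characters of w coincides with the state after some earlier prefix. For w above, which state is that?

Run of N on w = 0 0 1 1 0 1 0:
  step 0: A  (start)
  step 1: A  (read 0: A→A)   ← first repeat (A seen earlier)
  step 2: A  (read 0: A→A)
  step 3: C  (read 1: A→C)
  step 4: D  (read 1: C→D)
  step 5: B  (read 0: D→B)
  step 6: E  (read 1: B→E)
  step 7: D  (read 0: E→D)

The earliest repeat is at step j = 1: N is in A, which it already visited at step i = 0.

A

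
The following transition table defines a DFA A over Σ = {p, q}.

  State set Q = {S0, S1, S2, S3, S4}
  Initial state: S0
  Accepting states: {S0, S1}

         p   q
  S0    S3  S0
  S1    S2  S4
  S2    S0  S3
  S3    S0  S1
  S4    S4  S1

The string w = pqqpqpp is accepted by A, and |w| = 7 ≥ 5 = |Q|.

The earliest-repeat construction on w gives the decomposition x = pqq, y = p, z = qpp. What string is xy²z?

xy^2z = pqq·p·p·qpp = pqqppqpp.
Reading y = p takes A from S4 back to S4, so after x·y·y the machine is still in S4, and z then leads to the accepting state S0. Hence pqqppqpp ∈ L(A).

pqqppqpp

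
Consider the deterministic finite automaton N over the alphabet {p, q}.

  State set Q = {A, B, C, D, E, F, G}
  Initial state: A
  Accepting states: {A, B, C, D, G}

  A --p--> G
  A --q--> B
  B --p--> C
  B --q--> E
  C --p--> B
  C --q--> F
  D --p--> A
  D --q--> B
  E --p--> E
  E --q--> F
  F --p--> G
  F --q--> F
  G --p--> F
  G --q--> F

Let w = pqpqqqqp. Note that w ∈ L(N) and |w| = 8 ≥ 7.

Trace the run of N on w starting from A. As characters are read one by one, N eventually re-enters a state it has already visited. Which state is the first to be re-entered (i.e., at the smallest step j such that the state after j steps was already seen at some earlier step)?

G

State sequence: A -p-> G -q-> F -p-> G -q-> F -q-> F -q-> F -q-> F -p-> G
First repeat at step 3: G was already visited.

The earliest repeat is at step j = 3: N is in G, which it already visited at step i = 1.
The DFA has 7 states, so the proof of the pumping lemma guarantees a repeated state among the first 7+1 visited; the segment between the two visits is the pumpable y.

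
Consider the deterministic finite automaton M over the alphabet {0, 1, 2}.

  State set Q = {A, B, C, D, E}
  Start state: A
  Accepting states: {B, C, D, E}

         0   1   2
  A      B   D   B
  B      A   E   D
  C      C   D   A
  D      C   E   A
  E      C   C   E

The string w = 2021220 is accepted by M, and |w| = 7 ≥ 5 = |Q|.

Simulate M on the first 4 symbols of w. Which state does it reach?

E

State sequence: A -2-> B -0-> A -2-> B -1-> E

After reading 4 characters, M is in state E.
(This kind of state-tracing is the core of the pumping-lemma construction: with 5 states, pigeonhole forces a repeat within the first 5 steps.)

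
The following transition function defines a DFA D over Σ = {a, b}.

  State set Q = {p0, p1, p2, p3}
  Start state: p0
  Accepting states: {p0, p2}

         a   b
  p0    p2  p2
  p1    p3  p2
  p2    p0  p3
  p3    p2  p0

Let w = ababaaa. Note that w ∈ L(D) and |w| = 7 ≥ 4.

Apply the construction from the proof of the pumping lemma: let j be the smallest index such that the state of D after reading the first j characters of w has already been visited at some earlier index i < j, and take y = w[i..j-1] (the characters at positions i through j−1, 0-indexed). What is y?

State sequence: p0 -a-> p2 -b-> p3 -a-> p2 -b-> p3 -a-> p2 -a-> p0 -a-> p2
First repeat at step 3: p2 was already visited.

So i = 1, j = 3, giving x = w[0:1] = a, y = w[1:3] = ba, z = w[3:7] = baaa.
Check: |xy| = 3 ≤ 4 and |y| = 2 ≥ 1. Reading y takes D from p2 back to p2, so every xyⁱz is accepted.

ba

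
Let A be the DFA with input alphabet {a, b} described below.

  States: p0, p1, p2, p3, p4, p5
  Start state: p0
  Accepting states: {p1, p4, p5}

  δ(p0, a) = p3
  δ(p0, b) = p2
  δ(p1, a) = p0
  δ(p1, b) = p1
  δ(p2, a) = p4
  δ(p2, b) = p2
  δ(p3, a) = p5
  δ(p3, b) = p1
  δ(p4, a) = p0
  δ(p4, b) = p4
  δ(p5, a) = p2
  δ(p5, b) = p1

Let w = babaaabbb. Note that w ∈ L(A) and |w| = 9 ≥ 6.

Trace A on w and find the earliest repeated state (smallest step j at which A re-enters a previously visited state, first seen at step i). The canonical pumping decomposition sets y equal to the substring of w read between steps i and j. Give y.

State sequence: p0 -b-> p2 -a-> p4 -b-> p4 -a-> p0 -a-> p3 -a-> p5 -b-> p1 -b-> p1 -b-> p1
First repeat at step 3: p4 was already visited.

So i = 2, j = 3, giving x = w[0:2] = ba, y = w[2:3] = b, z = w[3:9] = aaabbb.
Check: |xy| = 3 ≤ 6 and |y| = 1 ≥ 1. Reading y takes A from p4 back to p4, so every xyⁱz is accepted.

b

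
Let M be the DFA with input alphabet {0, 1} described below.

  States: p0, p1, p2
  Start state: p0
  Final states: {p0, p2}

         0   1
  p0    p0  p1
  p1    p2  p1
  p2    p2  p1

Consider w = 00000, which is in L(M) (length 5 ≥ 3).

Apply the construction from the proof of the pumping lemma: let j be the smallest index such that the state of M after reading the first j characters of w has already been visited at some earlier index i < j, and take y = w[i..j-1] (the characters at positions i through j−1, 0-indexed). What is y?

0

Run of M on w = 0 0 0 0 0:
  step 0: p0  (start)
  step 1: p0  (read 0: p0→p0)   ← first repeat (p0 seen earlier)
  step 2: p0  (read 0: p0→p0)
  step 3: p0  (read 0: p0→p0)
  step 4: p0  (read 0: p0→p0)
  step 5: p0  (read 0: p0→p0)

So i = 0, j = 1, giving x = w[0:0] = ε, y = w[0:1] = 0, z = w[1:5] = 0000.
Check: |xy| = 1 ≤ 3 and |y| = 1 ≥ 1. Reading y takes M from p0 back to p0, so every xyⁱz is accepted.
Pumping length from the standard proof: p = 3 (the number of states). The repeated state found above gives |xy| = j ≤ 3 and |y| = j − i ≥ 1.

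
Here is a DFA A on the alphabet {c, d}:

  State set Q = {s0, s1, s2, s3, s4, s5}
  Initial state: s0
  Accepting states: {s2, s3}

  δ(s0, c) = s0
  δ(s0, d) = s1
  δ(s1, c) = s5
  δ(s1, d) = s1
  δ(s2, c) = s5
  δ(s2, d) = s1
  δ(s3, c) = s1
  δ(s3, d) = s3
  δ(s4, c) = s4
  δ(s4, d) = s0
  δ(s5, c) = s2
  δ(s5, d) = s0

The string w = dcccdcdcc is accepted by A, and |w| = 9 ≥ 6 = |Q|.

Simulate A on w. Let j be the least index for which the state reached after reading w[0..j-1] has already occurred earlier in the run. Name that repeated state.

s5

Run of A on w = d c c c d c d c c:
  step 0: s0  (start)
  step 1: s1  (read d: s0→s1)
  step 2: s5  (read c: s1→s5)
  step 3: s2  (read c: s5→s2)
  step 4: s5  (read c: s2→s5)   ← first repeat (s5 seen earlier)
  step 5: s0  (read d: s5→s0)
  step 6: s0  (read c: s0→s0)
  step 7: s1  (read d: s0→s1)
  step 8: s5  (read c: s1→s5)
  step 9: s2  (read c: s5→s2)

The earliest repeat is at step j = 4: A is in s5, which it already visited at step i = 2.
The DFA has 6 states, so the proof of the pumping lemma guarantees a repeated state among the first 6+1 visited; the segment between the two visits is the pumpable y.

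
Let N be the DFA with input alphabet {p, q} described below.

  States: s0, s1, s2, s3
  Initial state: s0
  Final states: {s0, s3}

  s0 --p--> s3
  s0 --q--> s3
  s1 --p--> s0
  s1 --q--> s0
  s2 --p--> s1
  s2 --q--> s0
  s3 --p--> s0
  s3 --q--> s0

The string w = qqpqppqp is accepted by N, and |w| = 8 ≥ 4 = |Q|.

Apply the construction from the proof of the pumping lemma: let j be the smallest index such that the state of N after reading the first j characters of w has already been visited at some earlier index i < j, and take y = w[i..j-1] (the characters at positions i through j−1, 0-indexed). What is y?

qq

Run of N on w = q q p q p p q p:
  step 0: s0  (start)
  step 1: s3  (read q: s0→s3)
  step 2: s0  (read q: s3→s0)   ← first repeat (s0 seen earlier)
  step 3: s3  (read p: s0→s3)
  step 4: s0  (read q: s3→s0)
  step 5: s3  (read p: s0→s3)
  step 6: s0  (read p: s3→s0)
  step 7: s3  (read q: s0→s3)
  step 8: s0  (read p: s3→s0)

So i = 0, j = 2, giving x = w[0:0] = ε, y = w[0:2] = qq, z = w[2:8] = pqppqp.
Check: |xy| = 2 ≤ 4 and |y| = 2 ≥ 1. Reading y takes N from s0 back to s0, so every xyⁱz is accepted.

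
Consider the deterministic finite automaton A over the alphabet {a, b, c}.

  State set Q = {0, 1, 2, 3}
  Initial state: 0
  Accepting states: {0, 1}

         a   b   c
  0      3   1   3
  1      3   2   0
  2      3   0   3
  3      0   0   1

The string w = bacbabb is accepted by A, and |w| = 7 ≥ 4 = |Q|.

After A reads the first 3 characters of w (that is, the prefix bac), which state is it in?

State sequence: 0 -b-> 1 -a-> 3 -c-> 1

After reading 3 characters, A is in state 1.
(This kind of state-tracing is the core of the pumping-lemma construction: with 4 states, pigeonhole forces a repeat within the first 4 steps.)

1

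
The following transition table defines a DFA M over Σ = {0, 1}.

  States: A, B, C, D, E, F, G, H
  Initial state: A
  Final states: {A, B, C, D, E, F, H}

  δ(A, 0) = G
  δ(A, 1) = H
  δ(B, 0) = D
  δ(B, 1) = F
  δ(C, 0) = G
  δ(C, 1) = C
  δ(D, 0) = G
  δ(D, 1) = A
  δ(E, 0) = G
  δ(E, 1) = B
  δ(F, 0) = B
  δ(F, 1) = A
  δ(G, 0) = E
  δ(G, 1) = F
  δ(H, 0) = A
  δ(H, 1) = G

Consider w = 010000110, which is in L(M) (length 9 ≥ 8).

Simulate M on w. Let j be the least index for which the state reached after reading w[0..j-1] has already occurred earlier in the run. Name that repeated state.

State sequence: A -0-> G -1-> F -0-> B -0-> D -0-> G -0-> E -1-> B -1-> F -0-> B
First repeat at step 5: G was already visited.

The earliest repeat is at step j = 5: M is in G, which it already visited at step i = 1.

G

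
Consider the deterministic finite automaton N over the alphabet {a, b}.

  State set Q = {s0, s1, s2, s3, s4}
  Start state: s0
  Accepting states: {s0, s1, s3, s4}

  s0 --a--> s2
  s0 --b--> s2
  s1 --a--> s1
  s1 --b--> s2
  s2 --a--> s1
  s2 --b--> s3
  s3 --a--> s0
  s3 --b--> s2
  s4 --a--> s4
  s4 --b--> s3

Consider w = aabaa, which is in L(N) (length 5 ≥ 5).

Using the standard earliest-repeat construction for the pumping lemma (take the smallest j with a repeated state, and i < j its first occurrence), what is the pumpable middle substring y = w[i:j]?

State sequence: s0 -a-> s2 -a-> s1 -b-> s2 -a-> s1 -a-> s1
First repeat at step 3: s2 was already visited.

So i = 1, j = 3, giving x = w[0:1] = a, y = w[1:3] = ab, z = w[3:5] = aa.
Check: |xy| = 3 ≤ 5 and |y| = 2 ≥ 1. Reading y takes N from s2 back to s2, so every xyⁱz is accepted.

ab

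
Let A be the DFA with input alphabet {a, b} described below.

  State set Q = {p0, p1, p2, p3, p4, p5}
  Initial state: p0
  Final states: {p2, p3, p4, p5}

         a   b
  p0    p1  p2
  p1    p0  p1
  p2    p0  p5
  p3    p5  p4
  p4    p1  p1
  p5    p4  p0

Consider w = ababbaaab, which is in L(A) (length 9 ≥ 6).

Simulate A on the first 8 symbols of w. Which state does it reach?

Run of A on the first 8 characters of w = a b a b b a a a:
  step 0: p0  (start)
  step 1: p1  (read a: p0→p1)
  step 2: p1  (read b: p1→p1)
  step 3: p0  (read a: p1→p0)
  step 4: p2  (read b: p0→p2)
  step 5: p5  (read b: p2→p5)
  step 6: p4  (read a: p5→p4)
  step 7: p1  (read a: p4→p1)
  step 8: p0  (read a: p1→p0)

After reading 8 characters, A is in state p0.

p0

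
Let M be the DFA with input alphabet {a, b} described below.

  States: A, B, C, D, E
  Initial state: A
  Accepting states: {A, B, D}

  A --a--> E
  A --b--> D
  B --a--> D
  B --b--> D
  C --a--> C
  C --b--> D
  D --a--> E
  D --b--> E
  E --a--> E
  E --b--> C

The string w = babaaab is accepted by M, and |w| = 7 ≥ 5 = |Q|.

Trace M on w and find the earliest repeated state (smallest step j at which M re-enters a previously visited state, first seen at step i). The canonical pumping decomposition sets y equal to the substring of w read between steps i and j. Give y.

State sequence: A -b-> D -a-> E -b-> C -a-> C -a-> C -a-> C -b-> D
First repeat at step 4: C was already visited.

So i = 3, j = 4, giving x = w[0:3] = bab, y = w[3:4] = a, z = w[4:7] = aab.
Check: |xy| = 4 ≤ 5 and |y| = 1 ≥ 1. Reading y takes M from C back to C, so every xyⁱz is accepted.

a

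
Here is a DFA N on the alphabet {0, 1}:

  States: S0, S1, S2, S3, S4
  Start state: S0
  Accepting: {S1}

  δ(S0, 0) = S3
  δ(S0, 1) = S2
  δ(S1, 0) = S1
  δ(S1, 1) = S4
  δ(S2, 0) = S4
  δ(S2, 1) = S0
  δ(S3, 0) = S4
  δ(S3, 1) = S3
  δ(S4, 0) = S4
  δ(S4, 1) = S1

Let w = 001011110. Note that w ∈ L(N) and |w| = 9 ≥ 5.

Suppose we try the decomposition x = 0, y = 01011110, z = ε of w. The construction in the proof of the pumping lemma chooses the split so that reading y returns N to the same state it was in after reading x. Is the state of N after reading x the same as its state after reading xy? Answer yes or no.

State sequence: S0 -0-> S3 -0-> S4 -1-> S1 -0-> S1 -1-> S4 -1-> S1 -1-> S4 -1-> S1 -0-> S1

After x (step 1): S3. After xy (step 9): S1.
They differ (S3 ≠ S1), so y is not a cycle from the state after x; this split is not the one the pumping-lemma construction produces, and pumping y need not keep the string in L(N).

no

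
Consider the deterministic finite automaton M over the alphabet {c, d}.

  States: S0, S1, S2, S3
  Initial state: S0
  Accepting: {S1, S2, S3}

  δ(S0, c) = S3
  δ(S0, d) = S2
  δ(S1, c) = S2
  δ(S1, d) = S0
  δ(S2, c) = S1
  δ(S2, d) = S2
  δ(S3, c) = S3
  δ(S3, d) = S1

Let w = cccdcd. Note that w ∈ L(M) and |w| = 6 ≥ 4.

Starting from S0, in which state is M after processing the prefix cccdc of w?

S2

State sequence: S0 -c-> S3 -c-> S3 -c-> S3 -d-> S1 -c-> S2

After reading 5 characters, M is in state S2.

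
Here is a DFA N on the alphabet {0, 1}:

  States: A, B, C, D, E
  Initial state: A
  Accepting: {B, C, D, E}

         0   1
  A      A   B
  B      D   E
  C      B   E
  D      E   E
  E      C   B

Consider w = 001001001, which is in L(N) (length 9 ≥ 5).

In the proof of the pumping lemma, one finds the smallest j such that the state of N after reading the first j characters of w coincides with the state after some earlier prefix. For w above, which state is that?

State sequence: A -0-> A -0-> A -1-> B -0-> D -0-> E -1-> B -0-> D -0-> E -1-> B
First repeat at step 1: A was already visited.

The earliest repeat is at step j = 1: N is in A, which it already visited at step i = 0.

A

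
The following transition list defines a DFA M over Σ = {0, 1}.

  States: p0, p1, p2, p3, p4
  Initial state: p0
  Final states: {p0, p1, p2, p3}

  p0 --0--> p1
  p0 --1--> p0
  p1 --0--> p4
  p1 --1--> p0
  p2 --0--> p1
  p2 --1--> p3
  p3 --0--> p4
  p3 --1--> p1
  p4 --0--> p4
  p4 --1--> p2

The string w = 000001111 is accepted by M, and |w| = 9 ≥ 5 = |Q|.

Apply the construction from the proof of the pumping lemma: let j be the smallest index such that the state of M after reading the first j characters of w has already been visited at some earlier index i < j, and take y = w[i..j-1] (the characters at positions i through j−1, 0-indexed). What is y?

0

State sequence: p0 -0-> p1 -0-> p4 -0-> p4 -0-> p4 -0-> p4 -1-> p2 -1-> p3 -1-> p1 -1-> p0
First repeat at step 3: p4 was already visited.

So i = 2, j = 3, giving x = w[0:2] = 00, y = w[2:3] = 0, z = w[3:9] = 001111.
Check: |xy| = 3 ≤ 5 and |y| = 1 ≥ 1. Reading y takes M from p4 back to p4, so every xyⁱz is accepted.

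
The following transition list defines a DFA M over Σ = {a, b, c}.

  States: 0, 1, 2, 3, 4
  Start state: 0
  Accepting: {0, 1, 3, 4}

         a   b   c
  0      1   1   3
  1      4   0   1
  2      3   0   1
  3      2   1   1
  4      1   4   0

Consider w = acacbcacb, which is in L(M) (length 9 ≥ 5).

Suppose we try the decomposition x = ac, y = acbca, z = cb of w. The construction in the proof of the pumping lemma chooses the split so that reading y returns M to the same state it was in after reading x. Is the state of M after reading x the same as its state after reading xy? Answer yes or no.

no

State sequence: 0 -a-> 1 -c-> 1 -a-> 4 -c-> 0 -b-> 1 -c-> 1 -a-> 4

After x (step 2): 1. After xy (step 7): 4.
They differ (1 ≠ 4), so y is not a cycle from the state after x; this split is not the one the pumping-lemma construction produces, and pumping y need not keep the string in L(M).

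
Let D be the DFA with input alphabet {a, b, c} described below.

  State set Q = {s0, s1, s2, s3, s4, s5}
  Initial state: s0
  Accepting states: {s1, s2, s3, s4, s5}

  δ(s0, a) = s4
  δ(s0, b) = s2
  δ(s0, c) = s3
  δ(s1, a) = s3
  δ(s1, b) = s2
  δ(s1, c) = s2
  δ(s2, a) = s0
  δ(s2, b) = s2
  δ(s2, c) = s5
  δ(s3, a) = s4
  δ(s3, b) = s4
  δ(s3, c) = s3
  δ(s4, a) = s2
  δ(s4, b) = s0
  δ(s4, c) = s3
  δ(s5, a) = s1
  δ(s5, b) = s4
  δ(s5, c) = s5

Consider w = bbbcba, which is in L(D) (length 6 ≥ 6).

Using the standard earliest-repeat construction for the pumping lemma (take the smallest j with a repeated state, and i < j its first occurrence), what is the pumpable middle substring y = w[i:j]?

b

Run of D on w = b b b c b a:
  step 0: s0  (start)
  step 1: s2  (read b: s0→s2)
  step 2: s2  (read b: s2→s2)   ← first repeat (s2 seen earlier)
  step 3: s2  (read b: s2→s2)
  step 4: s5  (read c: s2→s5)
  step 5: s4  (read b: s5→s4)
  step 6: s2  (read a: s4→s2)

So i = 1, j = 2, giving x = w[0:1] = b, y = w[1:2] = b, z = w[2:6] = bcba.
Check: |xy| = 2 ≤ 6 and |y| = 1 ≥ 1. Reading y takes D from s2 back to s2, so every xyⁱz is accepted.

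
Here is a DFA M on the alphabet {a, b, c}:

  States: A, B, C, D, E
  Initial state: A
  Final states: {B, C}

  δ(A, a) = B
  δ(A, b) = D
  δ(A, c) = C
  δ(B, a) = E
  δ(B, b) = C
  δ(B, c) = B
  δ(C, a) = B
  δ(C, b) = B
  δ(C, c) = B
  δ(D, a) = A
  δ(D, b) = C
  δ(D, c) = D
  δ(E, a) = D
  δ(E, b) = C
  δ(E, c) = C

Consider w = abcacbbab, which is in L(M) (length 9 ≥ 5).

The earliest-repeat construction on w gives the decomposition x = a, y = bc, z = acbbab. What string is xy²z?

abcbcacbbab

xy^2z = a·bc·bc·acbbab = abcbcacbbab.
Reading y = bc takes M from B back to B, so after x·y·y the machine is still in B, and z then leads to the accepting state C. Hence abcbcacbbab ∈ L(M).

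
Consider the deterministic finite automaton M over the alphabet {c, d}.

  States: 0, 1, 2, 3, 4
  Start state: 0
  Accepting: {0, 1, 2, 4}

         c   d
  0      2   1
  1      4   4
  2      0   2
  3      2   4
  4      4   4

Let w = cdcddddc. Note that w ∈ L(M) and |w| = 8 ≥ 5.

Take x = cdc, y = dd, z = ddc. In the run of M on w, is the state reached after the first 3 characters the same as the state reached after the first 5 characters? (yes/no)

Run of M on the first 5 characters of w = c d c d d:
  step 0: 0  (start)
  step 1: 2  (read c: 0→2)
  step 2: 2  (read d: 2→2)
  step 3: 0  (read c: 2→0)
  step 4: 1  (read d: 0→1)
  step 5: 4  (read d: 1→4)

After x (step 3): 0. After xy (step 5): 4.
They differ (0 ≠ 4), so y is not a cycle from the state after x; this split is not the one the pumping-lemma construction produces, and pumping y need not keep the string in L(M).

no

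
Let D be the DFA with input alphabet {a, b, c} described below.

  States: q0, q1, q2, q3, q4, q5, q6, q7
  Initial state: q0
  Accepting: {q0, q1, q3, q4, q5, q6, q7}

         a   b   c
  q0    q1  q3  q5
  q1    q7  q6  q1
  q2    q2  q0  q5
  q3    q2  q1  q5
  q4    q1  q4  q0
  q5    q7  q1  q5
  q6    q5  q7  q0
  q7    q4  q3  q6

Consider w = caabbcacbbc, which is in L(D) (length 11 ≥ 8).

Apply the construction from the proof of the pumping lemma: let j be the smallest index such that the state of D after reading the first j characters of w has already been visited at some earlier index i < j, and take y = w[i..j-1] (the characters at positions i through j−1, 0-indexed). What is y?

Run of D on w = c a a b b c a c b b c:
  step 0: q0  (start)
  step 1: q5  (read c: q0→q5)
  step 2: q7  (read a: q5→q7)
  step 3: q4  (read a: q7→q4)
  step 4: q4  (read b: q4→q4)   ← first repeat (q4 seen earlier)
  step 5: q4  (read b: q4→q4)
  step 6: q0  (read c: q4→q0)
  step 7: q1  (read a: q0→q1)
  step 8: q1  (read c: q1→q1)
  step 9: q6  (read b: q1→q6)
  step 10: q7  (read b: q6→q7)
  step 11: q6  (read c: q7→q6)

So i = 3, j = 4, giving x = w[0:3] = caa, y = w[3:4] = b, z = w[4:11] = bcacbbc.
Check: |xy| = 4 ≤ 8 and |y| = 1 ≥ 1. Reading y takes D from q4 back to q4, so every xyⁱz is accepted.
The DFA has 8 states, so the proof of the pumping lemma guarantees a repeated state among the first 8+1 visited; the segment between the two visits is the pumpable y.

b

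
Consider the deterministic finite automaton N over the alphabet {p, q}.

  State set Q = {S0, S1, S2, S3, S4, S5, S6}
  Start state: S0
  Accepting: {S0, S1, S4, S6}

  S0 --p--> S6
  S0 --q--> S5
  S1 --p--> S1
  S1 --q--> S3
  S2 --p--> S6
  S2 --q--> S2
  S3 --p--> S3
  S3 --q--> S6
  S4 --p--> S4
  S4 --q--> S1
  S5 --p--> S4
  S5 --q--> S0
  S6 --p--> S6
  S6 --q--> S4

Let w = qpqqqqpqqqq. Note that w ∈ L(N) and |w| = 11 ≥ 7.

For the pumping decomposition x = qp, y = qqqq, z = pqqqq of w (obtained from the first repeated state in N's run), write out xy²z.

qpqqqqqqqqpqqqq

xy^2z = qp·qqqq·qqqq·pqqqq = qpqqqqqqqqpqqqq.
Reading y = qqqq takes N from S4 back to S4, so after x·y·y the machine is still in S4, and z then leads to the accepting state S4. Hence qpqqqqqqqqpqqqq ∈ L(N).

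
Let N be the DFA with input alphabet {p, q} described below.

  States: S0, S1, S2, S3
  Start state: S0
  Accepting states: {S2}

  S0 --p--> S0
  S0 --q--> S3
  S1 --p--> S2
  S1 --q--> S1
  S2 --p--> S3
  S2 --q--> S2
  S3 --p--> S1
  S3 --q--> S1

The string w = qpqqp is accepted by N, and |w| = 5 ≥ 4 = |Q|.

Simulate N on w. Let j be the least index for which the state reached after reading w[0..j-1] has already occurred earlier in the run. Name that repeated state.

Run of N on w = q p q q p:
  step 0: S0  (start)
  step 1: S3  (read q: S0→S3)
  step 2: S1  (read p: S3→S1)
  step 3: S1  (read q: S1→S1)   ← first repeat (S1 seen earlier)
  step 4: S1  (read q: S1→S1)
  step 5: S2  (read p: S1→S2)

The earliest repeat is at step j = 3: N is in S1, which it already visited at step i = 2.
The DFA has 4 states, so the proof of the pumping lemma guarantees a repeated state among the first 4+1 visited; the segment between the two visits is the pumpable y.

S1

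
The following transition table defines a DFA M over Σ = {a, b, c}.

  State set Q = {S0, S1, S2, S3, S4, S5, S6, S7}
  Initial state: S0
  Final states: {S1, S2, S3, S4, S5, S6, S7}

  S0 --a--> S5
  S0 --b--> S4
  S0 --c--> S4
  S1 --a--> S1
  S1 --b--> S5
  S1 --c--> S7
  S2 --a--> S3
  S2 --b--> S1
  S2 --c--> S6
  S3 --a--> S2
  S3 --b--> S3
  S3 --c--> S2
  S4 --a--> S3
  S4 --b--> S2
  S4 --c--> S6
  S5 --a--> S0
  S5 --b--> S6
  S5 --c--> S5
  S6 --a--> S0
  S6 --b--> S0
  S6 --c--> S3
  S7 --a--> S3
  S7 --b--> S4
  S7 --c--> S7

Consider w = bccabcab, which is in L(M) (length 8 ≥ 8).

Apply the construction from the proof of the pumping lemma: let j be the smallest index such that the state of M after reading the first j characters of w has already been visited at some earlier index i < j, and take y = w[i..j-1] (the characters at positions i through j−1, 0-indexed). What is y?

Run of M on w = b c c a b c a b:
  step 0: S0  (start)
  step 1: S4  (read b: S0→S4)
  step 2: S6  (read c: S4→S6)
  step 3: S3  (read c: S6→S3)
  step 4: S2  (read a: S3→S2)
  step 5: S1  (read b: S2→S1)
  step 6: S7  (read c: S1→S7)
  step 7: S3  (read a: S7→S3)   ← first repeat (S3 seen earlier)
  step 8: S3  (read b: S3→S3)

So i = 3, j = 7, giving x = w[0:3] = bcc, y = w[3:7] = abca, z = w[7:8] = b.
Check: |xy| = 7 ≤ 8 and |y| = 4 ≥ 1. Reading y takes M from S3 back to S3, so every xyⁱz is accepted.

abca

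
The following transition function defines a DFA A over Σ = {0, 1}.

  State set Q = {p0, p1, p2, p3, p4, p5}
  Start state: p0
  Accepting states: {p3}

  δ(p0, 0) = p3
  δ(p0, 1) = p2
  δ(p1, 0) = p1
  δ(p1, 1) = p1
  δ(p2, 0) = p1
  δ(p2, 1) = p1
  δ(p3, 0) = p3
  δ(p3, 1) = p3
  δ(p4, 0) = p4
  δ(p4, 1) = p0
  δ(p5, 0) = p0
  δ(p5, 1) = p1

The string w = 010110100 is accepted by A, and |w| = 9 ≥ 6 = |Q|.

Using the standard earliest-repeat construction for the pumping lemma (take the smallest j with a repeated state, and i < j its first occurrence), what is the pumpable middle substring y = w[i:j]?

Run of A on w = 0 1 0 1 1 0 1 0 0:
  step 0: p0  (start)
  step 1: p3  (read 0: p0→p3)
  step 2: p3  (read 1: p3→p3)   ← first repeat (p3 seen earlier)
  step 3: p3  (read 0: p3→p3)
  step 4: p3  (read 1: p3→p3)
  step 5: p3  (read 1: p3→p3)
  step 6: p3  (read 0: p3→p3)
  step 7: p3  (read 1: p3→p3)
  step 8: p3  (read 0: p3→p3)
  step 9: p3  (read 0: p3→p3)

So i = 1, j = 2, giving x = w[0:1] = 0, y = w[1:2] = 1, z = w[2:9] = 0110100.
Check: |xy| = 2 ≤ 6 and |y| = 1 ≥ 1. Reading y takes A from p3 back to p3, so every xyⁱz is accepted.
Pumping length from the standard proof: p = 6 (the number of states). The repeated state found above gives |xy| = j ≤ 6 and |y| = j − i ≥ 1.

1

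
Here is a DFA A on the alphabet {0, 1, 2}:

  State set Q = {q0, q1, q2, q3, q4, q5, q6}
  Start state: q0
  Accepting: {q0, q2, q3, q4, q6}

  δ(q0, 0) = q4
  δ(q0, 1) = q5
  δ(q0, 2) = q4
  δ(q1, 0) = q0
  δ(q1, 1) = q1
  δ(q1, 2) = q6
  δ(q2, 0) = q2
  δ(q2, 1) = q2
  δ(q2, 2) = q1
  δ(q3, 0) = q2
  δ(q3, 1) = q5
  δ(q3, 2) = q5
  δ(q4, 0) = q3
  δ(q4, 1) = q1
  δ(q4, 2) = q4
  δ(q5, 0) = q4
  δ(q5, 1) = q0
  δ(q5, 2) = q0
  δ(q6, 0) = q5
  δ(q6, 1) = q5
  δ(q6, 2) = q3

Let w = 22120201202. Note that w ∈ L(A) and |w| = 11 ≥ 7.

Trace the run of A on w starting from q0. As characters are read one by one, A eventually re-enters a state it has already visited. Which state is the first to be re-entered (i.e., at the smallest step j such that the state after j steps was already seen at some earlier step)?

q4

State sequence: q0 -2-> q4 -2-> q4 -1-> q1 -2-> q6 -0-> q5 -2-> q0 -0-> q4 -1-> q1 -2-> q6 -0-> q5 -2-> q0
First repeat at step 2: q4 was already visited.

The earliest repeat is at step j = 2: A is in q4, which it already visited at step i = 1.
Pumping length from the standard proof: p = 7 (the number of states). The repeated state found above gives |xy| = j ≤ 7 and |y| = j − i ≥ 1.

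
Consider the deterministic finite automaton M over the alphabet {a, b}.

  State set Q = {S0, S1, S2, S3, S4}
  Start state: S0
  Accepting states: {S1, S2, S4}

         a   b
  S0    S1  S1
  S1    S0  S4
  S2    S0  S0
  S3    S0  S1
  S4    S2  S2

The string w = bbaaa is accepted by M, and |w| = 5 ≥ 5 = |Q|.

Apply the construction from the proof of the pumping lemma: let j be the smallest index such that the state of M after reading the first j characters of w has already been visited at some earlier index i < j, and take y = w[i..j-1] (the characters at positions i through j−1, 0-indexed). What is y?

bbaa

Run of M on w = b b a a a:
  step 0: S0  (start)
  step 1: S1  (read b: S0→S1)
  step 2: S4  (read b: S1→S4)
  step 3: S2  (read a: S4→S2)
  step 4: S0  (read a: S2→S0)   ← first repeat (S0 seen earlier)
  step 5: S1  (read a: S0→S1)

So i = 0, j = 4, giving x = w[0:0] = ε, y = w[0:4] = bbaa, z = w[4:5] = a.
Check: |xy| = 4 ≤ 5 and |y| = 4 ≥ 1. Reading y takes M from S0 back to S0, so every xyⁱz is accepted.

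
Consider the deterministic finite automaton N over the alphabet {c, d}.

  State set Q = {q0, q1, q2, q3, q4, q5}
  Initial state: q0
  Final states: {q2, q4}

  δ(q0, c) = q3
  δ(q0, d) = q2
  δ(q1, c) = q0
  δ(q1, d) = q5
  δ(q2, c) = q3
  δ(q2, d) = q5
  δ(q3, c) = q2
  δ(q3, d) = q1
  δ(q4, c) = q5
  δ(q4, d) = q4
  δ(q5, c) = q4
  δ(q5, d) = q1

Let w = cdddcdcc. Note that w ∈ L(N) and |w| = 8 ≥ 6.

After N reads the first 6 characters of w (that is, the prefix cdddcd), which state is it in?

q2

Run of N on the first 6 characters of w = c d d d c d:
  step 0: q0  (start)
  step 1: q3  (read c: q0→q3)
  step 2: q1  (read d: q3→q1)
  step 3: q5  (read d: q1→q5)
  step 4: q1  (read d: q5→q1)
  step 5: q0  (read c: q1→q0)
  step 6: q2  (read d: q0→q2)

After reading 6 characters, N is in state q2.
(This kind of state-tracing is the core of the pumping-lemma construction: with 6 states, pigeonhole forces a repeat within the first 6 steps.)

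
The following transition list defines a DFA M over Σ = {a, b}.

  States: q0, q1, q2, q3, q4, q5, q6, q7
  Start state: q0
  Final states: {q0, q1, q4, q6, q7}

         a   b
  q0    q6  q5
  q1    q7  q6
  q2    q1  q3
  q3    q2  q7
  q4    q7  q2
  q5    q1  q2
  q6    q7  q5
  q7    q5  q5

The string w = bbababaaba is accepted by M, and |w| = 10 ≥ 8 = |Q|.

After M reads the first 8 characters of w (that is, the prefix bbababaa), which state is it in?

q7

Run of M on the first 8 characters of w = b b a b a b a a:
  step 0: q0  (start)
  step 1: q5  (read b: q0→q5)
  step 2: q2  (read b: q5→q2)
  step 3: q1  (read a: q2→q1)
  step 4: q6  (read b: q1→q6)
  step 5: q7  (read a: q6→q7)
  step 6: q5  (read b: q7→q5)
  step 7: q1  (read a: q5→q1)
  step 8: q7  (read a: q1→q7)

After reading 8 characters, M is in state q7.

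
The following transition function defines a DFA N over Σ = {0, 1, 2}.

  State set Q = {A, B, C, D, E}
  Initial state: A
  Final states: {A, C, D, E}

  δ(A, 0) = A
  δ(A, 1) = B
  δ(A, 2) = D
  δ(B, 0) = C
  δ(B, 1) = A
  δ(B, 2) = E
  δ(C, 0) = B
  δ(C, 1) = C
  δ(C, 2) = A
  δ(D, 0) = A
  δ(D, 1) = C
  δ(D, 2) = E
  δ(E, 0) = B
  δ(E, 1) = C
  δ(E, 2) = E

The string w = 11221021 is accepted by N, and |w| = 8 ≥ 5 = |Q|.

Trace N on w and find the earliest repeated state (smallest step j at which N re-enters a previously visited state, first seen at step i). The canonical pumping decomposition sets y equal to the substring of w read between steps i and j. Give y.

11

State sequence: A -1-> B -1-> A -2-> D -2-> E -1-> C -0-> B -2-> E -1-> C
First repeat at step 2: A was already visited.

So i = 0, j = 2, giving x = w[0:0] = ε, y = w[0:2] = 11, z = w[2:8] = 221021.
Check: |xy| = 2 ≤ 5 and |y| = 2 ≥ 1. Reading y takes N from A back to A, so every xyⁱz is accepted.
With |Q| = 5, pigeonhole forces a state repeat no later than step 5; the substring read between the first and second visits to that state can be pumped.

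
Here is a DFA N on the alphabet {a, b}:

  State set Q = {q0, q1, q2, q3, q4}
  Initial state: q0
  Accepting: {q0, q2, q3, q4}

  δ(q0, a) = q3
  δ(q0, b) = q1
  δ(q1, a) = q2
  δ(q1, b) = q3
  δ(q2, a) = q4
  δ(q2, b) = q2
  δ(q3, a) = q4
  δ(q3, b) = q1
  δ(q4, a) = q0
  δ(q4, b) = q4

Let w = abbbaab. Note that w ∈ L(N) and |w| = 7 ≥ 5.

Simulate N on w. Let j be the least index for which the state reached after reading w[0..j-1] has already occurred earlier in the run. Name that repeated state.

State sequence: q0 -a-> q3 -b-> q1 -b-> q3 -b-> q1 -a-> q2 -a-> q4 -b-> q4
First repeat at step 3: q3 was already visited.

The earliest repeat is at step j = 3: N is in q3, which it already visited at step i = 1.
Pumping length from the standard proof: p = 5 (the number of states). The repeated state found above gives |xy| = j ≤ 5 and |y| = j − i ≥ 1.

q3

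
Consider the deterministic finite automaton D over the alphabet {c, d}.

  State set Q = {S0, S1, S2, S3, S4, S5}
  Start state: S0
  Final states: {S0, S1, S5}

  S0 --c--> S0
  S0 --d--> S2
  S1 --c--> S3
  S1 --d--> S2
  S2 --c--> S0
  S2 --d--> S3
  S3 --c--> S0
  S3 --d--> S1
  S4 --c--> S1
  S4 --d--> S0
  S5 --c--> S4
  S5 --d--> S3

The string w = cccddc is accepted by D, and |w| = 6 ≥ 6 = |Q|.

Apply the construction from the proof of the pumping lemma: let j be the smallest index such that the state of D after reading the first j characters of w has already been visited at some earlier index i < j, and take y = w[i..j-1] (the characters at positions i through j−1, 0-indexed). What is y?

c

Run of D on w = c c c d d c:
  step 0: S0  (start)
  step 1: S0  (read c: S0→S0)   ← first repeat (S0 seen earlier)
  step 2: S0  (read c: S0→S0)
  step 3: S0  (read c: S0→S0)
  step 4: S2  (read d: S0→S2)
  step 5: S3  (read d: S2→S3)
  step 6: S0  (read c: S3→S0)

So i = 0, j = 1, giving x = w[0:0] = ε, y = w[0:1] = c, z = w[1:6] = ccddc.
Check: |xy| = 1 ≤ 6 and |y| = 1 ≥ 1. Reading y takes D from S0 back to S0, so every xyⁱz is accepted.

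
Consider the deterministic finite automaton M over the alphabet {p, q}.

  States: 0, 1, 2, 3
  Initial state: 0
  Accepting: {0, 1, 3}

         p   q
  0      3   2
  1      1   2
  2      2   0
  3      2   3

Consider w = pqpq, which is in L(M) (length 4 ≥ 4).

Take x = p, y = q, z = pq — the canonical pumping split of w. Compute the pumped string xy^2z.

pqqpq

xy^2z = p·q·q·pq = pqqpq.
Reading y = q takes M from 3 back to 3, so after x·y·y the machine is still in 3, and z then leads to the accepting state 0. Hence pqqpq ∈ L(M).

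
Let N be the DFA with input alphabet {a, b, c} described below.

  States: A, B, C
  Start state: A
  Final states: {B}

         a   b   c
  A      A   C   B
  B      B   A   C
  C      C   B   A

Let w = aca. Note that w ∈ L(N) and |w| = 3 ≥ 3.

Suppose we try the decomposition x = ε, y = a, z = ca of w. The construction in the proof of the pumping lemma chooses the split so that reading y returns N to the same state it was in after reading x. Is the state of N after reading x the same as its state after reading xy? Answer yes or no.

yes

Run of N on the first 1 characters of w = a:
  step 0: A  (start)
  step 1: A  (read a: A→A)

After x (step 0): A. After xy (step 1): A.
They match, so y = a drives N around a cycle from A back to itself; pumping y any number of times keeps N in A before reading z, and xyⁱz ∈ L(N) for every i ≥ 0.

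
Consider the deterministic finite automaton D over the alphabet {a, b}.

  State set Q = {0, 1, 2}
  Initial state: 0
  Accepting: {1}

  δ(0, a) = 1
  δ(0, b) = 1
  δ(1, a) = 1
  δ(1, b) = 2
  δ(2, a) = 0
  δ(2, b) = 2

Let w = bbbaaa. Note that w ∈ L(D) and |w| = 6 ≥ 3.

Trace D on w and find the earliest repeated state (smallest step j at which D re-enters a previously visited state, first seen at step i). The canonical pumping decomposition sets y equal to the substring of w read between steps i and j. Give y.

b

Run of D on w = b b b a a a:
  step 0: 0  (start)
  step 1: 1  (read b: 0→1)
  step 2: 2  (read b: 1→2)
  step 3: 2  (read b: 2→2)   ← first repeat (2 seen earlier)
  step 4: 0  (read a: 2→0)
  step 5: 1  (read a: 0→1)
  step 6: 1  (read a: 1→1)

So i = 2, j = 3, giving x = w[0:2] = bb, y = w[2:3] = b, z = w[3:6] = aaa.
Check: |xy| = 3 ≤ 3 and |y| = 1 ≥ 1. Reading y takes D from 2 back to 2, so every xyⁱz is accepted.
With |Q| = 3, pigeonhole forces a state repeat no later than step 3; the substring read between the first and second visits to that state can be pumped.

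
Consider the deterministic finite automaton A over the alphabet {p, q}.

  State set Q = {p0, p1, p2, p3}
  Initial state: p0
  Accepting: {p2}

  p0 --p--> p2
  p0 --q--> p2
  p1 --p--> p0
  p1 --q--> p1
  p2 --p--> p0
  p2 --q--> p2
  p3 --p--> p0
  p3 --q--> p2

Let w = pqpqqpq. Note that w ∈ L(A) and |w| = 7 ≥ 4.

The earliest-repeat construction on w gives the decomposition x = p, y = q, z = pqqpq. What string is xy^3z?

xy^3z = p·q·q·q·pqqpq = pqqqpqqpq.
Reading y = q takes A from p2 back to p2, so after x·y·y·y the machine is still in p2, and z then leads to the accepting state p2. Hence pqqqpqqpq ∈ L(A).

pqqqpqqpq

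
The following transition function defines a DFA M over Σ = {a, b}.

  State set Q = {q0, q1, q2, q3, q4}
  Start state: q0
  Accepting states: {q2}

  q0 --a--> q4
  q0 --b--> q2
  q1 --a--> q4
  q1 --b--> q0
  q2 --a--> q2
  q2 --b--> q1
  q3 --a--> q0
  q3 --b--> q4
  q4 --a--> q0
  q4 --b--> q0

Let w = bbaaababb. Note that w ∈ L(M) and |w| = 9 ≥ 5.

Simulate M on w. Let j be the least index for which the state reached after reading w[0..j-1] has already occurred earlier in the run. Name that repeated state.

q0

State sequence: q0 -b-> q2 -b-> q1 -a-> q4 -a-> q0 -a-> q4 -b-> q0 -a-> q4 -b-> q0 -b-> q2
First repeat at step 4: q0 was already visited.

The earliest repeat is at step j = 4: M is in q0, which it already visited at step i = 0.
Pumping length from the standard proof: p = 5 (the number of states). The repeated state found above gives |xy| = j ≤ 5 and |y| = j − i ≥ 1.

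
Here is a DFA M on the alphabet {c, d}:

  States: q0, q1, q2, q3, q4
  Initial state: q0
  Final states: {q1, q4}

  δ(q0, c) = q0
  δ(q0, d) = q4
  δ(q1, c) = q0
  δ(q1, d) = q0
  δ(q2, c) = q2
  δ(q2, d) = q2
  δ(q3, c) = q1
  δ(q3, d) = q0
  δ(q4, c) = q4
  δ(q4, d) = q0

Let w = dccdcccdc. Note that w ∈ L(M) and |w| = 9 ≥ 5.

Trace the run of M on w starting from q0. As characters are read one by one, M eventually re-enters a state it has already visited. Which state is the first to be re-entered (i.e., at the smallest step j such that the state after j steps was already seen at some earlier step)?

Run of M on w = d c c d c c c d c:
  step 0: q0  (start)
  step 1: q4  (read d: q0→q4)
  step 2: q4  (read c: q4→q4)   ← first repeat (q4 seen earlier)
  step 3: q4  (read c: q4→q4)
  step 4: q0  (read d: q4→q0)
  step 5: q0  (read c: q0→q0)
  step 6: q0  (read c: q0→q0)
  step 7: q0  (read c: q0→q0)
  step 8: q4  (read d: q0→q4)
  step 9: q4  (read c: q4→q4)

The earliest repeat is at step j = 2: M is in q4, which it already visited at step i = 1.
Since M has 5 states, any run of length ≥ 5 visits 5+1 states, so by pigeonhole some state repeats within the first 5 steps — that repeat gives the pumpable loop.

q4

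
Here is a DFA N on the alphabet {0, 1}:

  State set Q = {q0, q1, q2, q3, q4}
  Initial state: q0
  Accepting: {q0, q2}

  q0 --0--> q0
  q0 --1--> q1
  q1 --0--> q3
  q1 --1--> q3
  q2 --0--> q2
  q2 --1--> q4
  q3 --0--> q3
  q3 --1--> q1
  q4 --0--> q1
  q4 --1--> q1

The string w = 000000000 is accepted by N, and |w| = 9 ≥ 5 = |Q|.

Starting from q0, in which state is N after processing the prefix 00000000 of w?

q0

State sequence: q0 -0-> q0 -0-> q0 -0-> q0 -0-> q0 -0-> q0 -0-> q0 -0-> q0 -0-> q0

After reading 8 characters, N is in state q0.
(This kind of state-tracing is the core of the pumping-lemma construction: with 5 states, pigeonhole forces a repeat within the first 5 steps.)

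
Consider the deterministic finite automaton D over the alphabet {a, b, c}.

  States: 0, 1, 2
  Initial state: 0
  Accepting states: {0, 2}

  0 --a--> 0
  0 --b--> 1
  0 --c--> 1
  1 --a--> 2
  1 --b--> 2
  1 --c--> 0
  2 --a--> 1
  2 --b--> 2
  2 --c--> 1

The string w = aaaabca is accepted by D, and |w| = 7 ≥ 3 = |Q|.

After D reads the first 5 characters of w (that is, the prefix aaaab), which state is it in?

Run of D on the first 5 characters of w = a a a a b:
  step 0: 0  (start)
  step 1: 0  (read a: 0→0)
  step 2: 0  (read a: 0→0)
  step 3: 0  (read a: 0→0)
  step 4: 0  (read a: 0→0)
  step 5: 1  (read b: 0→1)

After reading 5 characters, D is in state 1.
(This kind of state-tracing is the core of the pumping-lemma construction: with 3 states, pigeonhole forces a repeat within the first 3 steps.)

1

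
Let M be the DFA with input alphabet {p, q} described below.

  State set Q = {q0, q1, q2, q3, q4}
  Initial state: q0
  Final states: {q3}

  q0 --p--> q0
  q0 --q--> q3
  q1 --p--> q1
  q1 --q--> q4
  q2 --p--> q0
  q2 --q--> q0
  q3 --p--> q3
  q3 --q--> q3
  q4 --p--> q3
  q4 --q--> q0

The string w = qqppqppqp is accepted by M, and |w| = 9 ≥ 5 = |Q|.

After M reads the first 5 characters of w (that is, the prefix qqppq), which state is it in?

q3

Run of M on the first 5 characters of w = q q p p q:
  step 0: q0  (start)
  step 1: q3  (read q: q0→q3)
  step 2: q3  (read q: q3→q3)
  step 3: q3  (read p: q3→q3)
  step 4: q3  (read p: q3→q3)
  step 5: q3  (read q: q3→q3)

After reading 5 characters, M is in state q3.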